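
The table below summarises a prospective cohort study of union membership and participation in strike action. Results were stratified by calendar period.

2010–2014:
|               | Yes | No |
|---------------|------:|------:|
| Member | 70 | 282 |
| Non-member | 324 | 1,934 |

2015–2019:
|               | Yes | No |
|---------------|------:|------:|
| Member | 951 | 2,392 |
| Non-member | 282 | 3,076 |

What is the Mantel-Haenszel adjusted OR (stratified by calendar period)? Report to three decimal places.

OR_MH = Σ(aᵢdᵢ/nᵢ) / Σ(bᵢcᵢ/nᵢ), where nᵢ is the stratum total.
Stratum 1 (2010–2014): n = 2610; a·d/n = 70·1934/2610 = 51.8697; b·c/n = 282·324/2610 = 35.0069
Stratum 2 (2015–2019): n = 6701; a·d/n = 951·3076/6701 = 436.5432; b·c/n = 2392·282/6701 = 100.6632
OR_MH = (51.8697 + 436.5432) / (35.0069 + 100.6632) = 488.4129 / 135.6701 = 3.60000

3.600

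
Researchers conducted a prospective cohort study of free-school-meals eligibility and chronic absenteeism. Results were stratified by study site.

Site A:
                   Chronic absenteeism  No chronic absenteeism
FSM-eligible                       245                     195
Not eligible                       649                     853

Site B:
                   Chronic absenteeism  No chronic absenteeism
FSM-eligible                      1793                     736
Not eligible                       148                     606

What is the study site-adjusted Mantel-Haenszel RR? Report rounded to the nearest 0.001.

2.303

RR_MH = Σ(aᵢ·n₀ᵢ/nᵢ) / Σ(cᵢ·n₁ᵢ/nᵢ), with n₁ᵢ = aᵢ+bᵢ (exposed), n₀ᵢ = cᵢ+dᵢ (unexposed), nᵢ = n₁ᵢ+n₀ᵢ.
Stratum 1 (Site A): n₁ = 440, n₀ = 1502, n = 1942; a·n₀/n = 245·1502/1942 = 189.4902; c·n₁/n = 649·440/1942 = 147.0443
Stratum 2 (Site B): n₁ = 2529, n₀ = 754, n = 3283; a·n₀/n = 1793·754/3283 = 411.7947; c·n₁/n = 148·2529/3283 = 114.0091
RR_MH = (189.4902 + 411.7947) / (147.0443 + 114.0091) = 601.2849 / 261.0534 = 2.30330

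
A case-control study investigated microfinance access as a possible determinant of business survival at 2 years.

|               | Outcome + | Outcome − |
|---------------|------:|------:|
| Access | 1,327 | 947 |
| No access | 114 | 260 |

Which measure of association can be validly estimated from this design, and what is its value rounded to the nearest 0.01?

Cells: a = 1327, b = 947, c = 114, d = 260.
This is a case-control study: participants were sampled on outcome status, so risks in the source population cannot be estimated directly — relative risk is not valid here. The odds ratio is the appropriate measure.
OR = (a·d)/(b·c) = (1327 × 260) / (947 × 114) = 345020 / 107958 = 3.19587

3.20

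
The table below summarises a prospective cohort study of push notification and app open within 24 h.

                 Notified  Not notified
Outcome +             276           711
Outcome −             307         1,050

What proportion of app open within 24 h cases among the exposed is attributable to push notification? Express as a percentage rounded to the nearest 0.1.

14.7

Reading the table with exposure as columns: a = 276 (Notified, case), b = 307 (Notified, non-case), c = 711 (Not notified, case), d = 1050.
Risk in exposed = 276/583 = 0.47341; risk in unexposed = 711/1761 = 0.40375.
RR = 0.47341/0.40375 = 1.17255
AR% = (RR − 1)/RR × 100 = (1.17255 − 1)/1.17255 × 100 = 14.7156%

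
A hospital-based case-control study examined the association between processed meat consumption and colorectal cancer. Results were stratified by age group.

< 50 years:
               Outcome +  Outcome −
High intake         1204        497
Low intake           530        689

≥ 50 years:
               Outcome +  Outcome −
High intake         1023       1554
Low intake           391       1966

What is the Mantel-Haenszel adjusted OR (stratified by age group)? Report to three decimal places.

OR_MH = Σ(aᵢdᵢ/nᵢ) / Σ(bᵢcᵢ/nᵢ), where nᵢ is the stratum total.
Stratum 1 (< 50 years): n = 2920; a·d/n = 1204·689/2920 = 284.0945; b·c/n = 497·530/2920 = 90.2089
Stratum 2 (≥ 50 years): n = 4934; a·d/n = 1023·1966/4934 = 407.6242; b·c/n = 1554·391/4934 = 123.1484
OR_MH = (284.0945 + 407.6242) / (90.2089 + 123.1484) = 691.7188 / 213.3573 = 3.24207

3.242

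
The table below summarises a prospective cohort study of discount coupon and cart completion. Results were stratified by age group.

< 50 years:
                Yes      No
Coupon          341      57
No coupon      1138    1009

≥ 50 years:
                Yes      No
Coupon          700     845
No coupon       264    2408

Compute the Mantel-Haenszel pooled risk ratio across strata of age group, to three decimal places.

RR_MH = Σ(aᵢ·n₀ᵢ/nᵢ) / Σ(cᵢ·n₁ᵢ/nᵢ), with n₁ᵢ = aᵢ+bᵢ (exposed), n₀ᵢ = cᵢ+dᵢ (unexposed), nᵢ = n₁ᵢ+n₀ᵢ.
Stratum 1 (< 50 years): n₁ = 398, n₀ = 2147, n = 2545; a·n₀/n = 341·2147/2545 = 287.6727; c·n₁/n = 1138·398/2545 = 177.9662
Stratum 2 (≥ 50 years): n₁ = 1545, n₀ = 2672, n = 4217; a·n₀/n = 700·2672/4217 = 443.5381; c·n₁/n = 264·1545/4217 = 96.7228
RR_MH = (287.6727 + 443.5381) / (177.9662 + 96.7228) = 731.2108 / 274.6890 = 2.66196

2.662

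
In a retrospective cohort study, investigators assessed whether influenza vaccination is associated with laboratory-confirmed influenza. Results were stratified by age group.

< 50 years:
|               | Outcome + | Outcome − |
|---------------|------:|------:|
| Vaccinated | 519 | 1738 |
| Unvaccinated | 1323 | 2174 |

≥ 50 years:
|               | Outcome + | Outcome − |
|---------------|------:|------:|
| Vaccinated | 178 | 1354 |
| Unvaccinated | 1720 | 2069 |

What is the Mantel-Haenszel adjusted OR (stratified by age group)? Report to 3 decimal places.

0.317

OR_MH = Σ(aᵢdᵢ/nᵢ) / Σ(bᵢcᵢ/nᵢ), where nᵢ is the stratum total.
Stratum 1 (< 50 years): n = 5754; a·d/n = 519·2174/5754 = 196.0907; b·c/n = 1738·1323/5754 = 399.6131
Stratum 2 (≥ 50 years): n = 5321; a·d/n = 178·2069/5321 = 69.2129; b·c/n = 1354·1720/5321 = 437.6771
OR_MH = (196.0907 + 69.2129) / (399.6131 + 437.6771) = 265.3036 / 837.2903 = 0.31686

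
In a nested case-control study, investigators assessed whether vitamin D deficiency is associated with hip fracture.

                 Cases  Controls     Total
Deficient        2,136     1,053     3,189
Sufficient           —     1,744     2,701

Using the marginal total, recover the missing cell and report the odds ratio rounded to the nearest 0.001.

The missing cell is in the unexposed row: 2701 − 1744 = 957.
So a = 2136, b = 1053, c = 957, d = 1744.
OR = (a·d)/(b·c) = (2136 × 1744) / (1053 × 957) = 3725184 / 1007721 = 3.69664

3.697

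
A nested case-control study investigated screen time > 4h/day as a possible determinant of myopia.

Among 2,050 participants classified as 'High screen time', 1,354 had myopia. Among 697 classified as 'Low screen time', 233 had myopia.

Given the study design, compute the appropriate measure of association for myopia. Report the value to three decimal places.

From the description: a = 1354, b = 696, c = 233, d = 464.
This is a nested case-control study: participants were sampled on outcome status, so risks in the source population cannot be estimated directly — relative risk is not valid here. The odds ratio is the appropriate measure.
OR = (a·d)/(b·c) = (1354 × 464) / (696 × 233) = 628256 / 162168 = 3.87411

3.874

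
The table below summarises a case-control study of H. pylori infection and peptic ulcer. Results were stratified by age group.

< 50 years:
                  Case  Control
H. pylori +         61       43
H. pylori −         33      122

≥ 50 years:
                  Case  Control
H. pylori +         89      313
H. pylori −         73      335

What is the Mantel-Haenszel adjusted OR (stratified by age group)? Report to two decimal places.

OR_MH = Σ(aᵢdᵢ/nᵢ) / Σ(bᵢcᵢ/nᵢ), where nᵢ is the stratum total.
Stratum 1 (< 50 years): n = 259; a·d/n = 61·122/259 = 28.7336; b·c/n = 43·33/259 = 5.4788
Stratum 2 (≥ 50 years): n = 810; a·d/n = 89·335/810 = 36.8086; b·c/n = 313·73/810 = 28.2086
OR_MH = (28.7336 + 36.8086) / (5.4788 + 28.2086) = 65.5422 / 33.6874 = 1.94560

1.95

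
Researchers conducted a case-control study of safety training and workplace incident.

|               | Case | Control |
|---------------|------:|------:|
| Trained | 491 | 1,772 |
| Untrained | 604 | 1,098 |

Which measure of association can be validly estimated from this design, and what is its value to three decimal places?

Cells: a = 491, b = 1772, c = 604, d = 1098.
This is a case-control study: participants were sampled on outcome status, so risks in the source population cannot be estimated directly — relative risk is not valid here. The odds ratio is the appropriate measure.
OR = (a·d)/(b·c) = (491 × 1098) / (1772 × 604) = 539118 / 1070288 = 0.50371

0.504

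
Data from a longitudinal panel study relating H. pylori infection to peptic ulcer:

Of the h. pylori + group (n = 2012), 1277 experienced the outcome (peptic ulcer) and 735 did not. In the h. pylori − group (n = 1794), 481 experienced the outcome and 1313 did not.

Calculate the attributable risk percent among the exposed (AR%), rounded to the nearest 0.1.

57.8

From the description: a = 1277, b = 735, c = 481, d = 1313.
Risk in exposed = 1277/2012 = 0.63469; risk in unexposed = 481/1794 = 0.26812.
RR = 0.63469/0.26812 = 2.36723
AR% = (RR − 1)/RR × 100 = (2.36723 − 1)/2.36723 × 100 = 57.7565%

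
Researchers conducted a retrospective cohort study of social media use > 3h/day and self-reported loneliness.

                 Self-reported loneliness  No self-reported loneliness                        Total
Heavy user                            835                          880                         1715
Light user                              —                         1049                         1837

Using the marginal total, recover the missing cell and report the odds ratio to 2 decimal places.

The missing cell is in the unexposed row: 1837 − 1049 = 788.
So a = 835, b = 880, c = 788, d = 1049.
OR = (a·d)/(b·c) = (835 × 1049) / (880 × 788) = 875915 / 693440 = 1.26314

1.26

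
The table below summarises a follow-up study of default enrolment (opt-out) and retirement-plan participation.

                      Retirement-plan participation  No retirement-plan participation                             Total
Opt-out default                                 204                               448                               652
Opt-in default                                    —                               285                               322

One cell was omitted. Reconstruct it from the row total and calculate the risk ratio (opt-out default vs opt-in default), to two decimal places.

2.72

The missing cell is in the unexposed row: 322 − 285 = 37.
So a = 204, b = 448, c = 37, d = 285.
RR = [a/(a+b)] / [c/(c+d)] = (204/652) / (37/322) = 0.31288/0.11491 = 2.72293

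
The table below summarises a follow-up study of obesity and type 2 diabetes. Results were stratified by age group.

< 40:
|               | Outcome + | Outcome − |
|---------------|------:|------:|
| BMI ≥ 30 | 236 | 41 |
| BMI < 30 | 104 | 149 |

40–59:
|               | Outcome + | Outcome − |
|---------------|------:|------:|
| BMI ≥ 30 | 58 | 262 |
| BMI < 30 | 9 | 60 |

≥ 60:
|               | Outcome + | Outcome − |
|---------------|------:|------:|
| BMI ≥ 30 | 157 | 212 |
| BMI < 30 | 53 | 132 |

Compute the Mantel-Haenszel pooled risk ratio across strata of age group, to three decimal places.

1.807

RR_MH = Σ(aᵢ·n₀ᵢ/nᵢ) / Σ(cᵢ·n₁ᵢ/nᵢ), with n₁ᵢ = aᵢ+bᵢ (exposed), n₀ᵢ = cᵢ+dᵢ (unexposed), nᵢ = n₁ᵢ+n₀ᵢ.
Stratum 1 (< 40): n₁ = 277, n₀ = 253, n = 530; a·n₀/n = 236·253/530 = 112.6566; c·n₁/n = 104·277/530 = 54.3547
Stratum 2 (40–59): n₁ = 320, n₀ = 69, n = 389; a·n₀/n = 58·69/389 = 10.2879; c·n₁/n = 9·320/389 = 7.4036
Stratum 3 (≥ 60): n₁ = 369, n₀ = 185, n = 554; a·n₀/n = 157·185/554 = 52.4278; c·n₁/n = 53·369/554 = 35.3014
RR_MH = (112.6566 + 10.2879 + 52.4278) / (54.3547 + 7.4036 + 35.3014) = 175.3723 / 97.0598 = 1.80685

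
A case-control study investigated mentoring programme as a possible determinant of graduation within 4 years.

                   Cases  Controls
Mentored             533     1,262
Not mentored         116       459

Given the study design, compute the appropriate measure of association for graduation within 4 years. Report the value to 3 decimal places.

1.671

Cells: a = 533, b = 1262, c = 116, d = 459.
This is a case-control study: participants were sampled on outcome status, so risks in the source population cannot be estimated directly — relative risk is not valid here. The odds ratio is the appropriate measure.
OR = (a·d)/(b·c) = (533 × 459) / (1262 × 116) = 244647 / 146392 = 1.67118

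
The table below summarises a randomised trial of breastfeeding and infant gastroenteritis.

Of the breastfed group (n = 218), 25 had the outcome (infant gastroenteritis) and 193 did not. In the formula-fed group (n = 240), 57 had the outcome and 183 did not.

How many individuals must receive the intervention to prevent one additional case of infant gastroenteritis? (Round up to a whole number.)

Risk in treated group = 25/218 = 0.11468; risk in control = 57/240 = 0.23750.
Absolute risk reduction = 0.23750 − 0.11468 = 0.12282
NNT = 1 / ARR = 1 / 0.12282 = 8.142 → round up → 9

9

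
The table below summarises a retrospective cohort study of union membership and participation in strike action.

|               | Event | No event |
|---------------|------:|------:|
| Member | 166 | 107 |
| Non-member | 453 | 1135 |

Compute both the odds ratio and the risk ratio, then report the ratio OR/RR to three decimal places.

Cells: a = 166, b = 107, c = 453, d = 1135.
OR = (166·1135)/(107·453) = 188410/48471 = 3.88707
Risk in exposed = 166/273 = 0.60806; risk in unexposed = 453/1588 = 0.28526; RR = 2.13156
OR/RR = 3.88707 / 2.13156 = 1.82358
The outcome is not rare, so the OR lies further from 1 than the RR.

1.824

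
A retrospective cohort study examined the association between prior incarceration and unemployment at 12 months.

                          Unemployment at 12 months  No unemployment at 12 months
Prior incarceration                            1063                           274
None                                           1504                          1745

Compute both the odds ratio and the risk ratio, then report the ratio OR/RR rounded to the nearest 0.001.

Cells: a = 1063, b = 274, c = 1504, d = 1745.
OR = (1063·1745)/(274·1504) = 1854935/412096 = 4.50122
Risk in exposed = 1063/1337 = 0.79506; risk in unexposed = 1504/3249 = 0.46291; RR = 1.71753
OR/RR = 4.50122 / 1.71753 = 2.62076
The outcome is not rare, so the OR lies further from 1 than the RR.

2.621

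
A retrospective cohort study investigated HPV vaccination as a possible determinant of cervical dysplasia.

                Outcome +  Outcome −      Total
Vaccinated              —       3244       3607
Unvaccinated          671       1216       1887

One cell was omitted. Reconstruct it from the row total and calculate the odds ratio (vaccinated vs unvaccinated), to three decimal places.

The missing cell is in the exposed row: 3607 − 3244 = 363.
So a = 363, b = 3244, c = 671, d = 1216.
OR = (a·d)/(b·c) = (363 × 1216) / (3244 × 671) = 441408 / 2176724 = 0.20279

0.203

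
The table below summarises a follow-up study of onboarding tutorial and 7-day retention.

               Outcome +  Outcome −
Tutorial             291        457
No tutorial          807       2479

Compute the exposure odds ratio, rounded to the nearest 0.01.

1.96

Cells: a = 291, b = 457, c = 807, d = 2479.
OR = (a·d)/(b·c) = (291 × 2479) / (457 × 807) = 721389 / 368799 = 1.95605
The odds of 7-day retention are about 1.96 times as high in the tutorial group.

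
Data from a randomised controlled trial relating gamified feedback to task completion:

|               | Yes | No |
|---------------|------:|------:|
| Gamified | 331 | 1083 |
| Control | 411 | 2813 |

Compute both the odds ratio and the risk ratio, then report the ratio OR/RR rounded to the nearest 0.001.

Cells: a = 331, b = 1083, c = 411, d = 2813.
OR = (331·2813)/(1083·411) = 931103/445113 = 2.09184
Risk in exposed = 331/1414 = 0.23409; risk in unexposed = 411/3224 = 0.12748; RR = 1.83625
OR/RR = 2.09184 / 1.83625 = 1.13919
The outcome is not rare, so the OR lies further from 1 than the RR.

1.139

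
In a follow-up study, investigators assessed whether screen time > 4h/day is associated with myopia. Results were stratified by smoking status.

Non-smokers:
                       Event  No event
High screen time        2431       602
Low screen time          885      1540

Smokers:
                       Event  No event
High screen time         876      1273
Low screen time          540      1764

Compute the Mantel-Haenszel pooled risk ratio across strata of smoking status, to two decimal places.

RR_MH = Σ(aᵢ·n₀ᵢ/nᵢ) / Σ(cᵢ·n₁ᵢ/nᵢ), with n₁ᵢ = aᵢ+bᵢ (exposed), n₀ᵢ = cᵢ+dᵢ (unexposed), nᵢ = n₁ᵢ+n₀ᵢ.
Stratum 1 (Non-smokers): n₁ = 3033, n₀ = 2425, n = 5458; a·n₀/n = 2431·2425/5458 = 1080.0980; c·n₁/n = 885·3033/5458 = 491.7928
Stratum 2 (Smokers): n₁ = 2149, n₀ = 2304, n = 4453; a·n₀/n = 876·2304/4453 = 453.2459; c·n₁/n = 540·2149/4453 = 260.6018
RR_MH = (1080.0980 + 453.2459) / (491.7928 + 260.6018) = 1533.3439 / 752.3946 = 2.03795

2.04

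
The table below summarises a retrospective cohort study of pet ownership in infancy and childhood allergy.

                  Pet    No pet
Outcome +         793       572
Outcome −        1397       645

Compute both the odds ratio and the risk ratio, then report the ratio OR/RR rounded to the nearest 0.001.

0.831

Reading the table with exposure as columns: a = 793 (Pet, case), b = 1397 (Pet, non-case), c = 572 (No pet, case), d = 645.
OR = (793·645)/(1397·572) = 511485/799084 = 0.64009
Risk in exposed = 793/2190 = 0.36210; risk in unexposed = 572/1217 = 0.47001; RR = 0.77041
OR/RR = 0.64009 / 0.77041 = 0.83084
The outcome is not rare, so the OR lies further from 1 than the RR.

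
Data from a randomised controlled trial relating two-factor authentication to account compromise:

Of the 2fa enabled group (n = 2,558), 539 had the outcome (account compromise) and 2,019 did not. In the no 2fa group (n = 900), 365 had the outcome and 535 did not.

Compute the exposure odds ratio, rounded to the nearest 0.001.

From the description: a = 539, b = 2019, c = 365, d = 535.
OR = (a·d)/(b·c) = (539 × 535) / (2019 × 365) = 288365 / 736935 = 0.39130
Exposure is associated with lower odds of account compromise (OR = 0.39 < 1).

0.391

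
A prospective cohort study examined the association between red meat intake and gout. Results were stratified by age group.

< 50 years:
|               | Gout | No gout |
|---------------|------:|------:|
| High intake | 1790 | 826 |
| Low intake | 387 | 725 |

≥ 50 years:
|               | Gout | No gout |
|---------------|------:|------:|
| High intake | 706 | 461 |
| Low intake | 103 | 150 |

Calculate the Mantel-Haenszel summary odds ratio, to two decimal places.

OR_MH = Σ(aᵢdᵢ/nᵢ) / Σ(bᵢcᵢ/nᵢ), where nᵢ is the stratum total.
Stratum 1 (< 50 years): n = 3728; a·d/n = 1790·725/3728 = 348.1089; b·c/n = 826·387/3728 = 85.7462
Stratum 2 (≥ 50 years): n = 1420; a·d/n = 706·150/1420 = 74.5775; b·c/n = 461·103/1420 = 33.4387
OR_MH = (348.1089 + 74.5775) / (85.7462 + 33.4387) = 422.6864 / 119.1850 = 3.54647

3.55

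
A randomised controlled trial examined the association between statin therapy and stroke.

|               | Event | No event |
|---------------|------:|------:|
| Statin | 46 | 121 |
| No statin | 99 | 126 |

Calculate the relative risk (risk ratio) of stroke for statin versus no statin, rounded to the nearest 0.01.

0.63

Cells: a = 46, b = 121, c = 99, d = 126.
Risk in exposed = 46/167 = 0.27545; risk in unexposed = 99/225 = 0.44000.
RR = 0.27545 / 0.44000 = 0.62602
The risk is 37% lower among the exposed than among the unexposed.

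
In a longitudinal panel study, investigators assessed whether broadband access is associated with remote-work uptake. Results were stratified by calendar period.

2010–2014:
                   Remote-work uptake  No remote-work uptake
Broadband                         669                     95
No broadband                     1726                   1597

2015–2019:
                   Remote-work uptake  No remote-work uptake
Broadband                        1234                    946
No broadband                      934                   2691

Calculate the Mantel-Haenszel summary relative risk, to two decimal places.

RR_MH = Σ(aᵢ·n₀ᵢ/nᵢ) / Σ(cᵢ·n₁ᵢ/nᵢ), with n₁ᵢ = aᵢ+bᵢ (exposed), n₀ᵢ = cᵢ+dᵢ (unexposed), nᵢ = n₁ᵢ+n₀ᵢ.
Stratum 1 (2010–2014): n₁ = 764, n₀ = 3323, n = 4087; a·n₀/n = 669·3323/4087 = 543.9410; c·n₁/n = 1726·764/4087 = 322.6484
Stratum 2 (2015–2019): n₁ = 2180, n₀ = 3625, n = 5805; a·n₀/n = 1234·3625/5805 = 770.5857; c·n₁/n = 934·2180/5805 = 350.7528
RR_MH = (543.9410 + 770.5857) / (322.6484 + 350.7528) = 1314.5267 / 673.4012 = 1.95207

1.95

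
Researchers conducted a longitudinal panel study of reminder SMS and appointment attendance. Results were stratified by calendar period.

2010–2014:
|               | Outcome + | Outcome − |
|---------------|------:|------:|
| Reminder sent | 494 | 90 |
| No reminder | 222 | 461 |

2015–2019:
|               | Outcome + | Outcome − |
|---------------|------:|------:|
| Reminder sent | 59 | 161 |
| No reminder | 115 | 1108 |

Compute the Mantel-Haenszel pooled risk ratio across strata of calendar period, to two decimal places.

RR_MH = Σ(aᵢ·n₀ᵢ/nᵢ) / Σ(cᵢ·n₁ᵢ/nᵢ), with n₁ᵢ = aᵢ+bᵢ (exposed), n₀ᵢ = cᵢ+dᵢ (unexposed), nᵢ = n₁ᵢ+n₀ᵢ.
Stratum 1 (2010–2014): n₁ = 584, n₀ = 683, n = 1267; a·n₀/n = 494·683/1267 = 266.2999; c·n₁/n = 222·584/1267 = 102.3268
Stratum 2 (2015–2019): n₁ = 220, n₀ = 1223, n = 1443; a·n₀/n = 59·1223/1443 = 50.0049; c·n₁/n = 115·220/1443 = 17.5329
RR_MH = (266.2999 + 50.0049) / (102.3268 + 17.5329) = 316.3048 / 119.8597 = 2.63896

2.64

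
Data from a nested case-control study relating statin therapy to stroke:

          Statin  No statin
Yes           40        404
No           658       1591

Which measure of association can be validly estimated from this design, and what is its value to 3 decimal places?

Reading the table with exposure as columns: a = 40 (Statin, case), b = 658 (Statin, non-case), c = 404 (No statin, case), d = 1591.
This is a nested case-control study: participants were sampled on outcome status, so risks in the source population cannot be estimated directly — relative risk is not valid here. The odds ratio is the appropriate measure.
OR = (a·d)/(b·c) = (40 × 1591) / (658 × 404) = 63640 / 265832 = 0.23940

0.239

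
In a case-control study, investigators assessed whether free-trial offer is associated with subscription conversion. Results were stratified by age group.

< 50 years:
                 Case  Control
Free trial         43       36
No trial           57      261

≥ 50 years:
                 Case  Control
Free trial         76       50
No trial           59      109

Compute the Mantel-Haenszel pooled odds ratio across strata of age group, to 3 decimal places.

3.713

OR_MH = Σ(aᵢdᵢ/nᵢ) / Σ(bᵢcᵢ/nᵢ), where nᵢ is the stratum total.
Stratum 1 (< 50 years): n = 397; a·d/n = 43·261/397 = 28.2695; b·c/n = 36·57/397 = 5.1688
Stratum 2 (≥ 50 years): n = 294; a·d/n = 76·109/294 = 28.1769; b·c/n = 50·59/294 = 10.0340
OR_MH = (28.2695 + 28.1769) / (5.1688 + 10.0340) = 56.4464 / 15.2028 = 3.71290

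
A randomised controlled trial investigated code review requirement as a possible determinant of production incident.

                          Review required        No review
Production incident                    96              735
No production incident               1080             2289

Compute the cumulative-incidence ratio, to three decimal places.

Reading the table with exposure as columns: a = 96 (Review required, case), b = 1080 (Review required, non-case), c = 735 (No review, case), d = 2289.
Risk in exposed = 96/1176 = 0.08163; risk in unexposed = 735/3024 = 0.24306.
RR = 0.08163 / 0.24306 = 0.33586
The risk is 66% lower among the exposed than among the unexposed.

0.336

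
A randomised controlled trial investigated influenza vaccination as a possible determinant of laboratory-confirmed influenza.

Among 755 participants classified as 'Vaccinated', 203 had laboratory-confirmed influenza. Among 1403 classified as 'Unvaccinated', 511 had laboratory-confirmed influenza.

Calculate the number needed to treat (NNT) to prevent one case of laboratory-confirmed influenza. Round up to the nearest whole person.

11

Risk in treated group = 203/755 = 0.26887; risk in control = 511/1403 = 0.36422.
Absolute risk reduction = 0.36422 − 0.26887 = 0.09535
NNT = 1 / ARR = 1 / 0.09535 = 10.488 → round up → 11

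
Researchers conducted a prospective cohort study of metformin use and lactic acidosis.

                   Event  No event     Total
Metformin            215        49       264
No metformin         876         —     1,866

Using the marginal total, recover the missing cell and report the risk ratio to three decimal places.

1.735

The missing cell is in the unexposed row: 1866 − 876 = 990.
So a = 215, b = 49, c = 876, d = 990.
RR = [a/(a+b)] / [c/(c+d)] = (215/264) / (876/1866) = 0.81439/0.46945 = 1.73477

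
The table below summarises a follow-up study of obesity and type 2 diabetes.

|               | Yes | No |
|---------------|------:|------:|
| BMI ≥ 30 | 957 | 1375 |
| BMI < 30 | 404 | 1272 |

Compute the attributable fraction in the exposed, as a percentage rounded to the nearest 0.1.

Cells: a = 957, b = 1375, c = 404, d = 1272.
Risk in exposed = 957/2332 = 0.41038; risk in unexposed = 404/1676 = 0.24105.
RR = 0.41038/0.24105 = 1.70246
AR% = (RR − 1)/RR × 100 = (1.70246 − 1)/1.70246 × 100 = 41.2614%

41.3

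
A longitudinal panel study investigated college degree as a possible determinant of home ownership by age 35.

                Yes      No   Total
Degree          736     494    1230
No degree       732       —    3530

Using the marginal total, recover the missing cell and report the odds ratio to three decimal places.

5.695

The missing cell is in the unexposed row: 3530 − 732 = 2798.
So a = 736, b = 494, c = 732, d = 2798.
OR = (a·d)/(b·c) = (736 × 2798) / (494 × 732) = 2059328 / 361608 = 5.69492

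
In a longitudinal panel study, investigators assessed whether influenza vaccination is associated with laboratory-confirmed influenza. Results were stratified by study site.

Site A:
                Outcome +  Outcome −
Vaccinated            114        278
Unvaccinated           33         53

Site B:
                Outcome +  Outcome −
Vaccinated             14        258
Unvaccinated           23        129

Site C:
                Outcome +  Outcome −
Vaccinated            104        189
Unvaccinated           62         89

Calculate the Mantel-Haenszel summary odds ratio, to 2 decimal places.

OR_MH = Σ(aᵢdᵢ/nᵢ) / Σ(bᵢcᵢ/nᵢ), where nᵢ is the stratum total.
Stratum 1 (Site A): n = 478; a·d/n = 114·53/478 = 12.6402; b·c/n = 278·33/478 = 19.1925
Stratum 2 (Site B): n = 424; a·d/n = 14·129/424 = 4.2594; b·c/n = 258·23/424 = 13.9953
Stratum 3 (Site C): n = 444; a·d/n = 104·89/444 = 20.8468; b·c/n = 189·62/444 = 26.3919
OR_MH = (12.6402 + 4.2594 + 20.8468) / (19.1925 + 13.9953 + 26.3919) = 37.7464 / 59.5796 = 0.63355

0.63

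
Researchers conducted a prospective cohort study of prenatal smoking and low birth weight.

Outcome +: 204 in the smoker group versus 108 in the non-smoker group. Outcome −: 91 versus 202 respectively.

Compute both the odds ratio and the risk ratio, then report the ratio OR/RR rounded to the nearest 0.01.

2.11

From the description: a = 204, b = 91, c = 108, d = 202.
OR = (204·202)/(91·108) = 41208/9828 = 4.19292
Risk in exposed = 204/295 = 0.69153; risk in unexposed = 108/310 = 0.34839; RR = 1.98493
OR/RR = 4.19292 / 1.98493 = 2.11237
The outcome is not rare, so the OR lies further from 1 than the RR.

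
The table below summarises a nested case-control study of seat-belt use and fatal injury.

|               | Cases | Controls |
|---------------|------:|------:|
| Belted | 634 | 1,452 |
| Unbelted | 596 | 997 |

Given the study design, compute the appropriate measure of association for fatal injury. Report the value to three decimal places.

0.730

Cells: a = 634, b = 1452, c = 596, d = 997.
This is a nested case-control study: participants were sampled on outcome status, so risks in the source population cannot be estimated directly — relative risk is not valid here. The odds ratio is the appropriate measure.
OR = (a·d)/(b·c) = (634 × 997) / (1452 × 596) = 632098 / 865392 = 0.73042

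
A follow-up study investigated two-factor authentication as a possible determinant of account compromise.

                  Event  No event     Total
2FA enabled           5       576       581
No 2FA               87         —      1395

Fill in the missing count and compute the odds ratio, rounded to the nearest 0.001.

0.131

The missing cell is in the unexposed row: 1395 − 87 = 1308.
So a = 5, b = 576, c = 87, d = 1308.
OR = (a·d)/(b·c) = (5 × 1308) / (576 × 87) = 6540 / 50112 = 0.13051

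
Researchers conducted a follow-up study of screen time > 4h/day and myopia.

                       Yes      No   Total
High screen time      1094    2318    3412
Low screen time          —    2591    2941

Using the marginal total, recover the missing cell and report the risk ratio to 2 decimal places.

2.69

The missing cell is in the unexposed row: 2941 − 2591 = 350.
So a = 1094, b = 2318, c = 350, d = 2591.
RR = [a/(a+b)] / [c/(c+d)] = (1094/3412) / (350/2941) = 0.32063/0.11901 = 2.69423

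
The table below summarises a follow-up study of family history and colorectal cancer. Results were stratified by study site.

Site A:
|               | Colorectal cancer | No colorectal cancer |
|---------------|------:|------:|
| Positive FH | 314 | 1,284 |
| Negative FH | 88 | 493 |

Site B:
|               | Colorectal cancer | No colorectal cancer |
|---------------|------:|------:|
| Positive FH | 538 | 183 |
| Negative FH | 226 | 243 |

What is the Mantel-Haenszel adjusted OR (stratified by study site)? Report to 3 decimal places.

2.089

OR_MH = Σ(aᵢdᵢ/nᵢ) / Σ(bᵢcᵢ/nᵢ), where nᵢ is the stratum total.
Stratum 1 (Site A): n = 2179; a·d/n = 314·493/2179 = 71.0427; b·c/n = 1284·88/2179 = 51.8550
Stratum 2 (Site B): n = 1190; a·d/n = 538·243/1190 = 109.8605; b·c/n = 183·226/1190 = 34.7546
OR_MH = (71.0427 + 109.8605) / (51.8550 + 34.7546) = 180.9032 / 86.6096 = 2.08872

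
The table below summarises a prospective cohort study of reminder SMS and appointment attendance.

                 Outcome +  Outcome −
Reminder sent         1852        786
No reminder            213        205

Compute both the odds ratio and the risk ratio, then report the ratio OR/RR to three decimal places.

1.646

Cells: a = 1852, b = 786, c = 213, d = 205.
OR = (1852·205)/(786·213) = 379660/167418 = 2.26774
Risk in exposed = 1852/2638 = 0.70205; risk in unexposed = 213/418 = 0.50957; RR = 1.37773
OR/RR = 2.26774 / 1.37773 = 1.64600
The outcome is not rare, so the OR lies further from 1 than the RR.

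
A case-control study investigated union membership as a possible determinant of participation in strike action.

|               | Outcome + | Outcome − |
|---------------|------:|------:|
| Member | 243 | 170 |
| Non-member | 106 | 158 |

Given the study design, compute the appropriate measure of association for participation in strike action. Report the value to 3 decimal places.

Cells: a = 243, b = 170, c = 106, d = 158.
This is a case-control study: participants were sampled on outcome status, so risks in the source population cannot be estimated directly — relative risk is not valid here. The odds ratio is the appropriate measure.
OR = (a·d)/(b·c) = (243 × 158) / (170 × 106) = 38394 / 18020 = 2.13063

2.131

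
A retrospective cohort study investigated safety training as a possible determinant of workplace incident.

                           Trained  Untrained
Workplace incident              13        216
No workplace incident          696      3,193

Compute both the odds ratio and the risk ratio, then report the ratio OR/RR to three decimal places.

0.954

Reading the table with exposure as columns: a = 13 (Trained, case), b = 696 (Trained, non-case), c = 216 (Untrained, case), d = 3193.
OR = (13·3193)/(696·216) = 41509/150336 = 0.27611
Risk in exposed = 13/709 = 0.01834; risk in unexposed = 216/3409 = 0.06336; RR = 0.28938
OR/RR = 0.27611 / 0.28938 = 0.95413
The outcome is rare in both groups, so OR ≈ RR (ratio near 1).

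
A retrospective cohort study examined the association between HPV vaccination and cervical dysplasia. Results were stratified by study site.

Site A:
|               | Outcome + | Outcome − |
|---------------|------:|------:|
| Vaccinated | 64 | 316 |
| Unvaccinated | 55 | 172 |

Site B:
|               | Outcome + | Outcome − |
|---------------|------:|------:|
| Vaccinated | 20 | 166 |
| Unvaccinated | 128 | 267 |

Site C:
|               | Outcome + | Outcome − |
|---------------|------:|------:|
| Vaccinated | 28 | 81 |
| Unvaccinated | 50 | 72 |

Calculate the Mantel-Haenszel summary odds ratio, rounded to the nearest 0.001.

OR_MH = Σ(aᵢdᵢ/nᵢ) / Σ(bᵢcᵢ/nᵢ), where nᵢ is the stratum total.
Stratum 1 (Site A): n = 607; a·d/n = 64·172/607 = 18.1351; b·c/n = 316·55/607 = 28.6326
Stratum 2 (Site B): n = 581; a·d/n = 20·267/581 = 9.1910; b·c/n = 166·128/581 = 36.5714
Stratum 3 (Site C): n = 231; a·d/n = 28·72/231 = 8.7273; b·c/n = 81·50/231 = 17.5325
OR_MH = (18.1351 + 9.1910 + 8.7273) / (28.6326 + 36.5714 + 17.5325) = 36.0534 / 82.7365 = 0.43576

0.436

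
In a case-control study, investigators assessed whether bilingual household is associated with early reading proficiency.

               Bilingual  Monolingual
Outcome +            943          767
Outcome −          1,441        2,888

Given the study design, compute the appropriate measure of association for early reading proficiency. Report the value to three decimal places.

Reading the table with exposure as columns: a = 943 (Bilingual, case), b = 1441 (Bilingual, non-case), c = 767 (Monolingual, case), d = 2888.
This is a case-control study: participants were sampled on outcome status, so risks in the source population cannot be estimated directly — relative risk is not valid here. The odds ratio is the appropriate measure.
OR = (a·d)/(b·c) = (943 × 2888) / (1441 × 767) = 2723384 / 1105247 = 2.46405

2.464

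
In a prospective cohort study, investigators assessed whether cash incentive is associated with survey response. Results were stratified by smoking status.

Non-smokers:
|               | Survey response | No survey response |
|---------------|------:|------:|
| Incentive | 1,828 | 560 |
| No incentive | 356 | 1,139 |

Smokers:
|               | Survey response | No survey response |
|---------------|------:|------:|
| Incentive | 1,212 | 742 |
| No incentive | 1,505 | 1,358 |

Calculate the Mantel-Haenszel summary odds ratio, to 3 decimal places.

OR_MH = Σ(aᵢdᵢ/nᵢ) / Σ(bᵢcᵢ/nᵢ), where nᵢ is the stratum total.
Stratum 1 (Non-smokers): n = 3883; a·d/n = 1828·1139/3883 = 536.2071; b·c/n = 560·356/3883 = 51.3417
Stratum 2 (Smokers): n = 4817; a·d/n = 1212·1358/4817 = 341.6849; b·c/n = 742·1505/4817 = 231.8269
OR_MH = (536.2071 + 341.6849) / (51.3417 + 231.8269) = 877.8919 / 283.1686 = 3.10024

3.100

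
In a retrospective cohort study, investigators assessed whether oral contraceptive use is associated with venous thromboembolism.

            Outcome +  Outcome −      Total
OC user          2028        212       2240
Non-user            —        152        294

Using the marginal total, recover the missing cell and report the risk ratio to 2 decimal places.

1.87

The missing cell is in the unexposed row: 294 − 152 = 142.
So a = 2028, b = 212, c = 142, d = 152.
RR = [a/(a+b)] / [c/(c+d)] = (2028/2240) / (142/294) = 0.90536/0.48299 = 1.87447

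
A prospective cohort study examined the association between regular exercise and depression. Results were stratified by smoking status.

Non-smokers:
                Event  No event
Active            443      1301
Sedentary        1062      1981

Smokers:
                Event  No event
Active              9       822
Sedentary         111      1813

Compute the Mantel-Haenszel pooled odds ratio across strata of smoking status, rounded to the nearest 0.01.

0.59

OR_MH = Σ(aᵢdᵢ/nᵢ) / Σ(bᵢcᵢ/nᵢ), where nᵢ is the stratum total.
Stratum 1 (Non-smokers): n = 4787; a·d/n = 443·1981/4787 = 183.3263; b·c/n = 1301·1062/4787 = 288.6280
Stratum 2 (Smokers): n = 2755; a·d/n = 9·1813/2755 = 5.9227; b·c/n = 822·111/2755 = 33.1187
OR_MH = (183.3263 + 5.9227) / (288.6280 + 33.1187) = 189.2490 / 321.7466 = 0.58819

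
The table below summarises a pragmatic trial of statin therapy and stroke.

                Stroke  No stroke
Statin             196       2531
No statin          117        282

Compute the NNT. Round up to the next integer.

Risk in treated group = 196/2727 = 0.07187; risk in control = 117/399 = 0.29323.
Absolute risk reduction = 0.29323 − 0.07187 = 0.22136
NNT = 1 / ARR = 1 / 0.22136 = 4.518 → round up → 5

5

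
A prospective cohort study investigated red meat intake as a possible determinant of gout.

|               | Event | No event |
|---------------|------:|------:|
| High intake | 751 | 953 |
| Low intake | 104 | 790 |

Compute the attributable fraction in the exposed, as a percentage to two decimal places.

73.60

Cells: a = 751, b = 953, c = 104, d = 790.
Risk in exposed = 751/1704 = 0.44073; risk in unexposed = 104/894 = 0.11633.
RR = 0.44073/0.11633 = 3.78856
AR% = (RR − 1)/RR × 100 = (3.78856 − 1)/3.78856 × 100 = 73.6048%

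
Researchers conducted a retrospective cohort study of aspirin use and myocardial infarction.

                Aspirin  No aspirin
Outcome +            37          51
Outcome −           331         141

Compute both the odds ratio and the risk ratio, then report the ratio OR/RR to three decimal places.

0.816

Reading the table with exposure as columns: a = 37 (Aspirin, case), b = 331 (Aspirin, non-case), c = 51 (No aspirin, case), d = 141.
OR = (37·141)/(331·51) = 5217/16881 = 0.30905
Risk in exposed = 37/368 = 0.10054; risk in unexposed = 51/192 = 0.26562; RR = 0.37852
OR/RR = 0.30905 / 0.37852 = 0.81647
The outcome is not rare, so the OR lies further from 1 than the RR.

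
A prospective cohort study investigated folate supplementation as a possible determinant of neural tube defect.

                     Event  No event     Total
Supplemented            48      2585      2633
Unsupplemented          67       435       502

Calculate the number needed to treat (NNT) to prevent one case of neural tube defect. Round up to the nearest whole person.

Risk in treated group = 48/2633 = 0.01823; risk in control = 67/502 = 0.13347.
Absolute risk reduction = 0.13347 − 0.01823 = 0.11524
NNT = 1 / ARR = 1 / 0.11524 = 8.678 → round up → 9

9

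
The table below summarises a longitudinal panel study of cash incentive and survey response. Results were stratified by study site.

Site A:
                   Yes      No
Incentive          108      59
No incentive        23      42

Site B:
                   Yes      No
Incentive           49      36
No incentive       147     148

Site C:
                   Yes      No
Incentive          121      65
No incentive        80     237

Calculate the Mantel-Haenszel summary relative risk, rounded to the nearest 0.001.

1.829

RR_MH = Σ(aᵢ·n₀ᵢ/nᵢ) / Σ(cᵢ·n₁ᵢ/nᵢ), with n₁ᵢ = aᵢ+bᵢ (exposed), n₀ᵢ = cᵢ+dᵢ (unexposed), nᵢ = n₁ᵢ+n₀ᵢ.
Stratum 1 (Site A): n₁ = 167, n₀ = 65, n = 232; a·n₀/n = 108·65/232 = 30.2586; c·n₁/n = 23·167/232 = 16.5560
Stratum 2 (Site B): n₁ = 85, n₀ = 295, n = 380; a·n₀/n = 49·295/380 = 38.0395; c·n₁/n = 147·85/380 = 32.8816
Stratum 3 (Site C): n₁ = 186, n₀ = 317, n = 503; a·n₀/n = 121·317/503 = 76.2565; c·n₁/n = 80·186/503 = 29.5825
RR_MH = (30.2586 + 38.0395 + 76.2565) / (16.5560 + 32.8816 + 29.5825) = 144.5546 / 79.0201 = 1.82934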